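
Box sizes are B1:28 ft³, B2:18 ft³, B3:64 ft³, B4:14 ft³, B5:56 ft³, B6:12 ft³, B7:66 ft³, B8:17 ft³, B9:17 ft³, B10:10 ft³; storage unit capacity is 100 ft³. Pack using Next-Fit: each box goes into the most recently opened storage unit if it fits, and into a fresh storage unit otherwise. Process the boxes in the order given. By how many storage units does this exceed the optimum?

Next-Fit: [28,18] [64,14] [56,12] [66,17,17] [10] → 5 storage units.
Total size 302 ft³; any packing needs at least ⌈302/100⌉ = 4 storage units.
An optimal packing achieves that bound: [66,28] [64,18,17] [56,17,14,12] [10] → 4 storage units.
Excess: 5 − 4 = 1.

1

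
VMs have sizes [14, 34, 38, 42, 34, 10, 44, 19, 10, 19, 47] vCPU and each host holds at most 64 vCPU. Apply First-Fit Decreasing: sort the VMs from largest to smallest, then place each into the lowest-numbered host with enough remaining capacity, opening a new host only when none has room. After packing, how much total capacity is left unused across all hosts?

Sorted descending: 47, 44, 42, 38, 34, 34, 19, 19, 14, 10, 10.
host 1: place 47 vCPU, 17 vCPU left
host 2: place 44 vCPU, 20 vCPU left
host 3: place 42 vCPU, 22 vCPU left
host 4: place 38 vCPU, 26 vCPU left
host 5: place 34 vCPU, 30 vCPU left
host 6: place 34 vCPU, 30 vCPU left
host 2: place 19 vCPU, 1 vCPU left
host 3: place 19 vCPU, 3 vCPU left
host 1: place 14 vCPU, 3 vCPU left
host 4: place 10 vCPU, 16 vCPU left
host 4: place 10 vCPU, 6 vCPU left
6 hosts × 64 vCPU = 384 vCPU; used 311 vCPU; unused 73 vCPU.

73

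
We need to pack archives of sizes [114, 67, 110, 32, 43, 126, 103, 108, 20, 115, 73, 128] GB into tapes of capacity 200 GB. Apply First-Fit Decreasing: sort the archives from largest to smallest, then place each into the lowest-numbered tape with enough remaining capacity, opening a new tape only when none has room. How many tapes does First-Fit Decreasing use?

Sorted descending: 128, 126, 115, 114, 110, 108, 103, 73, 67, 43, 32, 20.
128 GB → tape 1 (remaining 72 GB)
126 GB → tape 2 (remaining 74 GB)
115 GB → tape 3 (remaining 85 GB)
114 GB → tape 4 (remaining 86 GB)
110 GB → tape 5 (remaining 90 GB)
108 GB → tape 6 (remaining 92 GB)
103 GB → tape 7 (remaining 97 GB)
73 GB → tape 2 (remaining 1 GB)
67 GB → tape 1 (remaining 5 GB)
43 GB → tape 3 (remaining 42 GB)
32 GB → tape 3 (remaining 10 GB)
20 GB → tape 4 (remaining 66 GB)

7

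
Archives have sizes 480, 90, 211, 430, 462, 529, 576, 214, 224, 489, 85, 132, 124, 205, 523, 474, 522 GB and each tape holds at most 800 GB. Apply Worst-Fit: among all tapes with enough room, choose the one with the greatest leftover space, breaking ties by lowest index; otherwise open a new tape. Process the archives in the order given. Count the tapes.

Put 480 GB in tape 1; 320 GB remain.
Put 90 GB in tape 1; 230 GB remain.
Put 211 GB in tape 1; 19 GB remain.
Put 430 GB in tape 2; 370 GB remain.
Put 462 GB in tape 3; 338 GB remain.
Put 529 GB in tape 4; 271 GB remain.
Put 576 GB in tape 5; 224 GB remain.
Put 214 GB in tape 2; 156 GB remain.
Put 224 GB in tape 3; 114 GB remain.
Put 489 GB in tape 6; 311 GB remain.
Put 85 GB in tape 6; 226 GB remain.
Put 132 GB in tape 4; 139 GB remain.
Put 124 GB in tape 6; 102 GB remain.
Put 205 GB in tape 5; 19 GB remain.
Put 523 GB in tape 7; 277 GB remain.
Put 474 GB in tape 8; 326 GB remain.
Put 522 GB in tape 9; 278 GB remain.

9 tapes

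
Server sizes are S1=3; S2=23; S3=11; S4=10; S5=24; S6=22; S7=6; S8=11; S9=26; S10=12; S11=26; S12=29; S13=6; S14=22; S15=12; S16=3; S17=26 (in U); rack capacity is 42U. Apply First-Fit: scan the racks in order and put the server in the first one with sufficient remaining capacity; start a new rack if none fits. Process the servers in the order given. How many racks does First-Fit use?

8

Put S1 (3U) in rack 1; 39U remain.
Put S2 (23U) in rack 1; 16U remain.
Put S3 (11U) in rack 1; 5U remain.
Put S4 (10U) in rack 2; 32U remain.
Put S5 (24U) in rack 2; 8U remain.
Put S6 (22U) in rack 3; 20U remain.
Put S7 (6U) in rack 2; 2U remain.
Put S8 (11U) in rack 3; 9U remain.
Put S9 (26U) in rack 4; 16U remain.
Put S10 (12U) in rack 4; 4U remain.
Put S11 (26U) in rack 5; 16U remain.
Put S12 (29U) in rack 6; 13U remain.
Put S13 (6U) in rack 3; 3U remain.
Put S14 (22U) in rack 7; 20U remain.
Put S15 (12U) in rack 5; 4U remain.
Put S16 (3U) in rack 1; 2U remain.
Put S17 (26U) in rack 8; 16U remain.
Final racks: [3,23,11,3] [10,24,6] [22,11,6] [26,12] [26,12] [29] [22] [26].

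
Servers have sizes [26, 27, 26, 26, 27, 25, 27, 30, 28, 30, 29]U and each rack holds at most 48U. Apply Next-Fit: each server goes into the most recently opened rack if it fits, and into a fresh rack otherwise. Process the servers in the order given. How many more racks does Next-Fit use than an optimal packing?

Next-Fit: [26] [27] [26] [26] [27] [25] [27] [30] [28] [30] [29] → 11 racks.
11 servers exceed 24U (half the capacity), and no two of those can share a rack, so at least 11 racks are needed.
So 11 is already optimal.

0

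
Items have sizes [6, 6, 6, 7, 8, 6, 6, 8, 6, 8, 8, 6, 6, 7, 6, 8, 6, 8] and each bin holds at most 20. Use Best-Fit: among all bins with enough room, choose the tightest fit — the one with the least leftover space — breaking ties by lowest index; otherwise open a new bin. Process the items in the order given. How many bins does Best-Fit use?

7

Put 6 in bin 1; 14 remain.
Put 6 in bin 1; 8 remain.
Put 6 in bin 1; 2 remain.
Put 7 in bin 2; 13 remain.
Put 8 in bin 2; 5 remain.
Put 6 in bin 3; 14 remain.
Put 6 in bin 3; 8 remain.
Put 8 in bin 3; 0 remain.
Put 6 in bin 4; 14 remain.
Put 8 in bin 4; 6 remain.
Put 8 in bin 5; 12 remain.
Put 6 in bin 4; 0 remain.
Put 6 in bin 5; 6 remain.
Put 7 in bin 6; 13 remain.
Put 6 in bin 5; 0 remain.
Put 8 in bin 6; 5 remain.
Put 6 in bin 7; 14 remain.
Put 8 in bin 7; 6 remain.
Final bins: [6,6,6] [7,8] [6,6,8] [6,8,6] [8,6,6] [7,8] [6,8].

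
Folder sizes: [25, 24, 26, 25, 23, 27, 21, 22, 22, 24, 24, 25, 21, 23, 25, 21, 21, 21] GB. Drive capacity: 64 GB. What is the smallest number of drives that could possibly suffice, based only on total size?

Total size = 25 + 24 + 26 + 25 + 23 + 27 + 21 + 22 + 22 + 24 + 24 + 25 + 21 + 23 + 25 + 21 + 21 + 21 = 420 GB.
⌈420 / 64⌉ = 7.

7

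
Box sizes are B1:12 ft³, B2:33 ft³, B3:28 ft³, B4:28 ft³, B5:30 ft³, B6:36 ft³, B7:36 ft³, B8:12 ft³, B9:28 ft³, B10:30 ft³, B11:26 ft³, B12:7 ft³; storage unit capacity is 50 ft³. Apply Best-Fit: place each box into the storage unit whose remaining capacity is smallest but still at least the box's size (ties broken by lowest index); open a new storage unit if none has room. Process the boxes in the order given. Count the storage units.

9

B1 (12 ft³) → storage unit 1 (remaining 38 ft³)
B2 (33 ft³) → storage unit 1 (remaining 5 ft³)
B3 (28 ft³) → storage unit 2 (remaining 22 ft³)
B4 (28 ft³) → storage unit 3 (remaining 22 ft³)
B5 (30 ft³) → storage unit 4 (remaining 20 ft³)
B6 (36 ft³) → storage unit 5 (remaining 14 ft³)
B7 (36 ft³) → storage unit 6 (remaining 14 ft³)
B8 (12 ft³) → storage unit 5 (remaining 2 ft³)
B9 (28 ft³) → storage unit 7 (remaining 22 ft³)
B10 (30 ft³) → storage unit 8 (remaining 20 ft³)
B11 (26 ft³) → storage unit 9 (remaining 24 ft³)
B12 (7 ft³) → storage unit 6 (remaining 7 ft³)
Final storage units: [12,33] [28] [28] [30] [36,12] [36,7] [28] [30] [26].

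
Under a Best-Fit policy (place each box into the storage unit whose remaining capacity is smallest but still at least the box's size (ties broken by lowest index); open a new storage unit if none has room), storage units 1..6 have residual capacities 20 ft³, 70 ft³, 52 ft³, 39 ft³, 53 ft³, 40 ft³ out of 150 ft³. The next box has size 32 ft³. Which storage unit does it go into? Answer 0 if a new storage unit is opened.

4

Storage units with room: storage unit 2 (70 ft³), storage unit 3 (52 ft³), storage unit 4 (39 ft³), storage unit 5 (53 ft³), storage unit 6 (40 ft³).
Tightest fit is storage unit 4 with 39 ft³ free.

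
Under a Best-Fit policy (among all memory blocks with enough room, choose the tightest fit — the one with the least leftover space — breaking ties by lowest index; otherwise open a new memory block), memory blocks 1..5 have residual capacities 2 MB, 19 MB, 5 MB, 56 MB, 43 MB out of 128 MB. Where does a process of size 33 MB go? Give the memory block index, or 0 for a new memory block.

5

Memory blocks with room: memory block 4 (56 MB), memory block 5 (43 MB).
Tightest fit is memory block 5 with 43 MB free.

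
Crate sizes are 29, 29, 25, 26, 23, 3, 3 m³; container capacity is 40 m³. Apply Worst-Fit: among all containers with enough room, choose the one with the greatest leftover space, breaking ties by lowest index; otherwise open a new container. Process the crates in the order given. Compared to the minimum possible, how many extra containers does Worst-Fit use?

Worst-Fit: [29] [29] [25,3] [26] [23,3] → 5 containers.
5 crates exceed 20 m³ (half the capacity), and no two of those can share a container, so at least 5 containers are needed.
So 5 is already optimal.

0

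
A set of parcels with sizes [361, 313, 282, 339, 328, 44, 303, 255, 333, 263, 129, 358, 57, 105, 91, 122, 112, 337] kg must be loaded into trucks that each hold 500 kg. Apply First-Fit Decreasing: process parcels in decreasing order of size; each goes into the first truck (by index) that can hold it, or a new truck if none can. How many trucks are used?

11

Sorted descending: 361, 358, 339, 337, 333, 328, 313, 303, 282, 263, 255, 129, 122, 112, 105, 91, 57, 44.
Put 361 kg in truck 1; 139 kg remain.
Put 358 kg in truck 2; 142 kg remain.
Put 339 kg in truck 3; 161 kg remain.
Put 337 kg in truck 4; 163 kg remain.
Put 333 kg in truck 5; 167 kg remain.
Put 328 kg in truck 6; 172 kg remain.
Put 313 kg in truck 7; 187 kg remain.
Put 303 kg in truck 8; 197 kg remain.
Put 282 kg in truck 9; 218 kg remain.
Put 263 kg in truck 10; 237 kg remain.
Put 255 kg in truck 11; 245 kg remain.
Put 129 kg in truck 1; 10 kg remain.
Put 122 kg in truck 2; 20 kg remain.
Put 112 kg in truck 3; 49 kg remain.
Put 105 kg in truck 4; 58 kg remain.
Put 91 kg in truck 5; 76 kg remain.
Put 57 kg in truck 4; 1 kg remain.
Put 44 kg in truck 3; 5 kg remain.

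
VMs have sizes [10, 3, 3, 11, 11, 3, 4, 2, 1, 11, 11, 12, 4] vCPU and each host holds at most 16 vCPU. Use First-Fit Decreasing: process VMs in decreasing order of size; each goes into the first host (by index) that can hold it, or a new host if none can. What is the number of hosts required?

Sorted descending: 12, 11, 11, 11, 11, 10, 4, 4, 3, 3, 3, 2, 1.
host 1: place 12 vCPU, 4 vCPU left
host 2: place 11 vCPU, 5 vCPU left
host 3: place 11 vCPU, 5 vCPU left
host 4: place 11 vCPU, 5 vCPU left
host 5: place 11 vCPU, 5 vCPU left
host 6: place 10 vCPU, 6 vCPU left
host 1: place 4 vCPU, 0 vCPU left
host 2: place 4 vCPU, 1 vCPU left
host 3: place 3 vCPU, 2 vCPU left
host 4: place 3 vCPU, 2 vCPU left
host 5: place 3 vCPU, 2 vCPU left
host 3: place 2 vCPU, 0 vCPU left
host 2: place 1 vCPU, 0 vCPU left
Final hosts: [12,4] [11,4,1] [11,3,2] [11,3] [11,3] [10].

6 hosts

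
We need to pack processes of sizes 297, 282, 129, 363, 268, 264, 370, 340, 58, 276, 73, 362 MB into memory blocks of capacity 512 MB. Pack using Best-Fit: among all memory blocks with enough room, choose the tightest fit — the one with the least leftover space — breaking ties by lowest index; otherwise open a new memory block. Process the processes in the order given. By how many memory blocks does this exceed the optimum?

0

Best-Fit: [297,129,58] [282] [363] [268] [264] [370,73] [340] [276] [362] → 9 memory blocks.
9 processes exceed 256 MB (half the capacity), and no two of those can share a memory block, so at least 9 memory blocks are needed.
So 9 is already optimal.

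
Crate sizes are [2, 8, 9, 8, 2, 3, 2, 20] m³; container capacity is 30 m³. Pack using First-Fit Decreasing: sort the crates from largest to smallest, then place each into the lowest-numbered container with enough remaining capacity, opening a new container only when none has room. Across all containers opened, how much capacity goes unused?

6

Sorted descending: 20, 9, 8, 8, 3, 2, 2, 2.
Put 20 m³ in container 1; 10 m³ remain.
Put 9 m³ in container 1; 1 m³ remain.
Put 8 m³ in container 2; 22 m³ remain.
Put 8 m³ in container 2; 14 m³ remain.
Put 3 m³ in container 2; 11 m³ remain.
Put 2 m³ in container 2; 9 m³ remain.
Put 2 m³ in container 2; 7 m³ remain.
Put 2 m³ in container 2; 5 m³ remain.
2 containers × 30 m³ = 60 m³; used 54 m³; unused 6 m³.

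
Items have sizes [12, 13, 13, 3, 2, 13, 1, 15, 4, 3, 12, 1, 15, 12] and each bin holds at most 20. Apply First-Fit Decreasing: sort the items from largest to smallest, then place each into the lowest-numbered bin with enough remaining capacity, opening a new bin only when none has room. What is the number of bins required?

Sorted descending: 15, 15, 13, 13, 13, 12, 12, 12, 4, 3, 3, 2, 1, 1.
Put 15 in bin 1; 5 remain.
Put 15 in bin 2; 5 remain.
Put 13 in bin 3; 7 remain.
Put 13 in bin 4; 7 remain.
Put 13 in bin 5; 7 remain.
Put 12 in bin 6; 8 remain.
Put 12 in bin 7; 8 remain.
Put 12 in bin 8; 8 remain.
Put 4 in bin 1; 1 remain.
Put 3 in bin 2; 2 remain.
Put 3 in bin 3; 4 remain.
Put 2 in bin 2; 0 remain.
Put 1 in bin 1; 0 remain.
Put 1 in bin 3; 3 remain.

8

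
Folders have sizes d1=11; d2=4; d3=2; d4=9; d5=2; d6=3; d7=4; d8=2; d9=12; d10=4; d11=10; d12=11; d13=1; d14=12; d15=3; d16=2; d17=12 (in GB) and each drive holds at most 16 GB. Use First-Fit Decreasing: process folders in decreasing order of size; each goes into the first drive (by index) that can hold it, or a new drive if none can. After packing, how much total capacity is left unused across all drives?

Sorted descending: 12, 12, 12, 11, 11, 10, 9, 4, 4, 4, 3, 3, 2, 2, 2, 2, 1.
Put 12 GB in drive 1; 4 GB remain.
Put 12 GB in drive 2; 4 GB remain.
Put 12 GB in drive 3; 4 GB remain.
Put 11 GB in drive 4; 5 GB remain.
Put 11 GB in drive 5; 5 GB remain.
Put 10 GB in drive 6; 6 GB remain.
Put 9 GB in drive 7; 7 GB remain.
Put 4 GB in drive 1; 0 GB remain.
Put 4 GB in drive 2; 0 GB remain.
Put 4 GB in drive 3; 0 GB remain.
Put 3 GB in drive 4; 2 GB remain.
Put 3 GB in drive 5; 2 GB remain.
Put 2 GB in drive 4; 0 GB remain.
Put 2 GB in drive 5; 0 GB remain.
Put 2 GB in drive 6; 4 GB remain.
Put 2 GB in drive 6; 2 GB remain.
Put 1 GB in drive 6; 1 GB remain.
7 drives × 16 GB = 112 GB; used 104 GB; unused 8 GB.

8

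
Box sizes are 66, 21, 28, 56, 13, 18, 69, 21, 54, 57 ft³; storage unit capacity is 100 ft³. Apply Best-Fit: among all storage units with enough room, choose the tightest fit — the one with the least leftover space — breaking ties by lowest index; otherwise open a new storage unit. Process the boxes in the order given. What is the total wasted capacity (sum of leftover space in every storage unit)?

97

Put 66 ft³ in storage unit 1; 34 ft³ remain.
Put 21 ft³ in storage unit 1; 13 ft³ remain.
Put 28 ft³ in storage unit 2; 72 ft³ remain.
Put 56 ft³ in storage unit 2; 16 ft³ remain.
Put 13 ft³ in storage unit 1; 0 ft³ remain.
Put 18 ft³ in storage unit 3; 82 ft³ remain.
Put 69 ft³ in storage unit 3; 13 ft³ remain.
Put 21 ft³ in storage unit 4; 79 ft³ remain.
Put 54 ft³ in storage unit 4; 25 ft³ remain.
Put 57 ft³ in storage unit 5; 43 ft³ remain.
5 storage units × 100 ft³ = 500 ft³; used 403 ft³; unused 97 ft³.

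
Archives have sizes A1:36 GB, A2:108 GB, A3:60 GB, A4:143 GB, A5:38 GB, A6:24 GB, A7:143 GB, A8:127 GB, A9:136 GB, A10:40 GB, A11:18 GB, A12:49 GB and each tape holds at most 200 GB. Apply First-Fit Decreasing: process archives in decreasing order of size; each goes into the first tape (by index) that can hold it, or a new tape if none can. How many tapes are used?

5

Sorted descending: 143, 143, 136, 127, 108, 60, 49, 40, 38, 36, 24, 18.
Put 143 GB in tape 1; 57 GB remain.
Put 143 GB in tape 2; 57 GB remain.
Put 136 GB in tape 3; 64 GB remain.
Put 127 GB in tape 4; 73 GB remain.
Put 108 GB in tape 5; 92 GB remain.
Put 60 GB in tape 3; 4 GB remain.
Put 49 GB in tape 1; 8 GB remain.
Put 40 GB in tape 2; 17 GB remain.
Put 38 GB in tape 4; 35 GB remain.
Put 36 GB in tape 5; 56 GB remain.
Put 24 GB in tape 4; 11 GB remain.
Put 18 GB in tape 5; 38 GB remain.
Final tapes: [143,49] [143,40] [136,60] [127,38,24] [108,36,18].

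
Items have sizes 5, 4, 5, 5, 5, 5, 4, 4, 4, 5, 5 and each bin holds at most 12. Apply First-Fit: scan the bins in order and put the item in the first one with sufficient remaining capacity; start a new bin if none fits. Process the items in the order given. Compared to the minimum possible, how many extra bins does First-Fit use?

0

First-Fit: [5,4] [5,5] [5,5] [4,4,4] [5,5] → 5 bins.
Total size 51; any packing needs at least ⌈51/12⌉ = 5 bins.
So 5 is already optimal.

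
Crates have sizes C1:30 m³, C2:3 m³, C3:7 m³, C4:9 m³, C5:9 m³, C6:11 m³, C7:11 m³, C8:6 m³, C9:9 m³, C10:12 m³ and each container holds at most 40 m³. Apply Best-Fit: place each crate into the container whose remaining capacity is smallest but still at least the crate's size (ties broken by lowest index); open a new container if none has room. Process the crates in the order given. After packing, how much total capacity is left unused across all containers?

container 1: place C1 (30 m³), 10 m³ left
container 1: place C2 (3 m³), 7 m³ left
container 1: place C3 (7 m³), 0 m³ left
container 2: place C4 (9 m³), 31 m³ left
container 2: place C5 (9 m³), 22 m³ left
container 2: place C6 (11 m³), 11 m³ left
container 2: place C7 (11 m³), 0 m³ left
container 3: place C8 (6 m³), 34 m³ left
container 3: place C9 (9 m³), 25 m³ left
container 3: place C10 (12 m³), 13 m³ left
3 containers × 40 m³ = 120 m³; used 107 m³; unused 13 m³.

13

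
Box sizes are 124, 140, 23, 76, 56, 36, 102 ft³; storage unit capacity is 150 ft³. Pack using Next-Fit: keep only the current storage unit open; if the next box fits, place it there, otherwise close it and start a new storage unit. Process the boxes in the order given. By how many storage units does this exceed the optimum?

Next-Fit: [124] [140] [23,76] [56,36] [102] → 5 storage units.
Total size 557 ft³; any packing needs at least ⌈557/150⌉ = 4 storage units.
An optimal packing achieves that bound: [140] [124,23] [102,36] [76,56] → 4 storage units.
Excess: 5 − 4 = 1.

1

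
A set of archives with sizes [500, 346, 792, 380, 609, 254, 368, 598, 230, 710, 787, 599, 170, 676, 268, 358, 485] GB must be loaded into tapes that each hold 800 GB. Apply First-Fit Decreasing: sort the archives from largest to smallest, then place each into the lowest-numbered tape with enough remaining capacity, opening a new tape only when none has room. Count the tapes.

Sorted descending: 792, 787, 710, 676, 609, 599, 598, 500, 485, 380, 368, 358, 346, 268, 254, 230, 170.
tape 1: place 792 GB, 8 GB left
tape 2: place 787 GB, 13 GB left
tape 3: place 710 GB, 90 GB left
tape 4: place 676 GB, 124 GB left
tape 5: place 609 GB, 191 GB left
tape 6: place 599 GB, 201 GB left
tape 7: place 598 GB, 202 GB left
tape 8: place 500 GB, 300 GB left
tape 9: place 485 GB, 315 GB left
tape 10: place 380 GB, 420 GB left
tape 10: place 368 GB, 52 GB left
tape 11: place 358 GB, 442 GB left
tape 11: place 346 GB, 96 GB left
tape 8: place 268 GB, 32 GB left
tape 9: place 254 GB, 61 GB left
tape 12: place 230 GB, 570 GB left
tape 5: place 170 GB, 21 GB left

12 tapes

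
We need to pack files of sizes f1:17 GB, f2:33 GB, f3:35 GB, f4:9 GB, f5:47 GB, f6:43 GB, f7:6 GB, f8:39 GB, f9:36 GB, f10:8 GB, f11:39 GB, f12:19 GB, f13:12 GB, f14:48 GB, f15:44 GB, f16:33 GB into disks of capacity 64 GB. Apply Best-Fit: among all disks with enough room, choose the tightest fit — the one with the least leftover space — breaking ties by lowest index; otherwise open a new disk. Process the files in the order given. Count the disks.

disk 1: place f1 (17 GB), 47 GB left
disk 1: place f2 (33 GB), 14 GB left
disk 2: place f3 (35 GB), 29 GB left
disk 1: place f4 (9 GB), 5 GB left
disk 3: place f5 (47 GB), 17 GB left
disk 4: place f6 (43 GB), 21 GB left
disk 3: place f7 (6 GB), 11 GB left
disk 5: place f8 (39 GB), 25 GB left
disk 6: place f9 (36 GB), 28 GB left
disk 3: place f10 (8 GB), 3 GB left
disk 7: place f11 (39 GB), 25 GB left
disk 4: place f12 (19 GB), 2 GB left
disk 5: place f13 (12 GB), 13 GB left
disk 8: place f14 (48 GB), 16 GB left
disk 9: place f15 (44 GB), 20 GB left
disk 10: place f16 (33 GB), 31 GB left
Final disks: [17,33,9] [35] [47,6,8] [43,19] [39,12] [36] [39] [48] [44] [33].

10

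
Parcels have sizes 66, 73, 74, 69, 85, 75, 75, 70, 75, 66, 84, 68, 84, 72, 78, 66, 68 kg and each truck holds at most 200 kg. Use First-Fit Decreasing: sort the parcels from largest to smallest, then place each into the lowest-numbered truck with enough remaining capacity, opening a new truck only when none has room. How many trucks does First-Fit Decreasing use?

Sorted descending: 85, 84, 84, 78, 75, 75, 75, 74, 73, 72, 70, 69, 68, 68, 66, 66, 66.
85 kg → truck 1 (remaining 115 kg)
84 kg → truck 1 (remaining 31 kg)
84 kg → truck 2 (remaining 116 kg)
78 kg → truck 2 (remaining 38 kg)
75 kg → truck 3 (remaining 125 kg)
75 kg → truck 3 (remaining 50 kg)
75 kg → truck 4 (remaining 125 kg)
74 kg → truck 4 (remaining 51 kg)
73 kg → truck 5 (remaining 127 kg)
72 kg → truck 5 (remaining 55 kg)
70 kg → truck 6 (remaining 130 kg)
69 kg → truck 6 (remaining 61 kg)
68 kg → truck 7 (remaining 132 kg)
68 kg → truck 7 (remaining 64 kg)
66 kg → truck 8 (remaining 134 kg)
66 kg → truck 8 (remaining 68 kg)
66 kg → truck 8 (remaining 2 kg)

8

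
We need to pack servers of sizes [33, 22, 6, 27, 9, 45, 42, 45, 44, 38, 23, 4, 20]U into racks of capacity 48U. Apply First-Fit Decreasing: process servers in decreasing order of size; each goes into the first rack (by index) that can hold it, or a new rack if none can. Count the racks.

8 racks

Sorted descending: 45, 45, 44, 42, 38, 33, 27, 23, 22, 20, 9, 6, 4.
rack 1: place 45U, 3U left
rack 2: place 45U, 3U left
rack 3: place 44U, 4U left
rack 4: place 42U, 6U left
rack 5: place 38U, 10U left
rack 6: place 33U, 15U left
rack 7: place 27U, 21U left
rack 8: place 23U, 25U left
rack 8: place 22U, 3U left
rack 7: place 20U, 1U left
rack 5: place 9U, 1U left
rack 4: place 6U, 0U left
rack 3: place 4U, 0U left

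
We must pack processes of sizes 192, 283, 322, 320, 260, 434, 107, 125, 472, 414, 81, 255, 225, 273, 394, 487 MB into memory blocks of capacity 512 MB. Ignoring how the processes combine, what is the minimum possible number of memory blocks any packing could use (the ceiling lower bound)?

Total size = 192 + 283 + 322 + 320 + 260 + 434 + 107 + 125 + 472 + 414 + 81 + 255 + 225 + 273 + 394 + 487 = 4644 MB.
⌈4644 / 512⌉ = 10.

10 memory blocks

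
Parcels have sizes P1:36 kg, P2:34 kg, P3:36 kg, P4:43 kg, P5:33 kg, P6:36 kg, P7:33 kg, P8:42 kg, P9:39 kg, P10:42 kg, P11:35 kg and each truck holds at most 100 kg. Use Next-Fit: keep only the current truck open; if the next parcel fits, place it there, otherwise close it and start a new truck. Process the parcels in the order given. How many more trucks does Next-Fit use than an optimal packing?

Next-Fit: [36,34] [36,43] [33,36] [33,42] [39,42] [35] → 6 trucks.
Total size 409 kg; any packing needs at least ⌈409/100⌉ = 5 trucks.
An optimal packing achieves that bound: [43,42] [42,39] [36,36] [36,35] [34,33,33] → 5 trucks.
Excess: 6 − 5 = 1.

1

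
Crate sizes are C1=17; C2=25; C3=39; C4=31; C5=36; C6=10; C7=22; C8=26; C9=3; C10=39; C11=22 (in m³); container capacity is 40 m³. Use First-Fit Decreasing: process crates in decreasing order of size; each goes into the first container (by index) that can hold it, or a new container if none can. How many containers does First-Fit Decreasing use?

8

Sorted descending: 39, 39, 36, 31, 26, 25, 22, 22, 17, 10, 3.
container 1: place 39 m³, 1 m³ left
container 2: place 39 m³, 1 m³ left
container 3: place 36 m³, 4 m³ left
container 4: place 31 m³, 9 m³ left
container 5: place 26 m³, 14 m³ left
container 6: place 25 m³, 15 m³ left
container 7: place 22 m³, 18 m³ left
container 8: place 22 m³, 18 m³ left
container 7: place 17 m³, 1 m³ left
container 5: place 10 m³, 4 m³ left
container 3: place 3 m³, 1 m³ left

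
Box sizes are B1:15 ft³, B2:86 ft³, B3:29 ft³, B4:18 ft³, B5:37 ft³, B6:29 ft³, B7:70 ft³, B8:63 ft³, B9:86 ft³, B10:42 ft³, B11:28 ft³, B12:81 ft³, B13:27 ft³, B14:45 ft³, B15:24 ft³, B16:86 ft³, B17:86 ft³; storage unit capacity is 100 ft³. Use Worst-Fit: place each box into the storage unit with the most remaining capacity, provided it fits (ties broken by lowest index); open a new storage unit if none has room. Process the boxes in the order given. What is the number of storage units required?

10 storage units

B1 (15 ft³) → storage unit 1 (remaining 85 ft³)
B2 (86 ft³) → storage unit 2 (remaining 14 ft³)
B3 (29 ft³) → storage unit 1 (remaining 56 ft³)
B4 (18 ft³) → storage unit 1 (remaining 38 ft³)
B5 (37 ft³) → storage unit 1 (remaining 1 ft³)
B6 (29 ft³) → storage unit 3 (remaining 71 ft³)
B7 (70 ft³) → storage unit 3 (remaining 1 ft³)
B8 (63 ft³) → storage unit 4 (remaining 37 ft³)
B9 (86 ft³) → storage unit 5 (remaining 14 ft³)
B10 (42 ft³) → storage unit 6 (remaining 58 ft³)
B11 (28 ft³) → storage unit 6 (remaining 30 ft³)
B12 (81 ft³) → storage unit 7 (remaining 19 ft³)
B13 (27 ft³) → storage unit 4 (remaining 10 ft³)
B14 (45 ft³) → storage unit 8 (remaining 55 ft³)
B15 (24 ft³) → storage unit 8 (remaining 31 ft³)
B16 (86 ft³) → storage unit 9 (remaining 14 ft³)
B17 (86 ft³) → storage unit 10 (remaining 14 ft³)
Final storage units: [15,29,18,37] [86] [29,70] [63,27] [86] [42,28] [81] [45,24] [86] [86].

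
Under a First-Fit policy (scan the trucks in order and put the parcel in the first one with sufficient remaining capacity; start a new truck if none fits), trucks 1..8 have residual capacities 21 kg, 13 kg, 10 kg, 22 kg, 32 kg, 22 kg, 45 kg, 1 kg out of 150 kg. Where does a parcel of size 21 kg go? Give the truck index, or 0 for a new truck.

1

Trucks with room: truck 1 (21 kg), truck 4 (22 kg), truck 5 (32 kg), truck 6 (22 kg), truck 7 (45 kg).
The first with room is truck 1.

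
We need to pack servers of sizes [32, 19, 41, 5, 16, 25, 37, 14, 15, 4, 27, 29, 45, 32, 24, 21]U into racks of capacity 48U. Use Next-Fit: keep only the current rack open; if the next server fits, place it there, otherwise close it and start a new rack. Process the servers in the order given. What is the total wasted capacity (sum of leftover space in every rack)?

142

Put 32U in rack 1; 16U remain.
Put 19U in rack 2; 29U remain.
Put 41U in rack 3; 7U remain.
Put 5U in rack 3; 2U remain.
Put 16U in rack 4; 32U remain.
Put 25U in rack 4; 7U remain.
Put 37U in rack 5; 11U remain.
Put 14U in rack 6; 34U remain.
Put 15U in rack 6; 19U remain.
Put 4U in rack 6; 15U remain.
Put 27U in rack 7; 21U remain.
Put 29U in rack 8; 19U remain.
Put 45U in rack 9; 3U remain.
Put 32U in rack 10; 16U remain.
Put 24U in rack 11; 24U remain.
Put 21U in rack 11; 3U remain.
11 racks × 48U = 528U; used 386U; unused 142U.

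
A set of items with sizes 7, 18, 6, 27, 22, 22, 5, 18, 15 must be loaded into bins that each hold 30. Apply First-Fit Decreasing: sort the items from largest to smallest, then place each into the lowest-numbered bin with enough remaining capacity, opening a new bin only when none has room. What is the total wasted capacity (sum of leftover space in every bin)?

Sorted descending: 27, 22, 22, 18, 18, 15, 7, 6, 5.
Put 27 in bin 1; 3 remain.
Put 22 in bin 2; 8 remain.
Put 22 in bin 3; 8 remain.
Put 18 in bin 4; 12 remain.
Put 18 in bin 5; 12 remain.
Put 15 in bin 6; 15 remain.
Put 7 in bin 2; 1 remain.
Put 6 in bin 3; 2 remain.
Put 5 in bin 4; 7 remain.
6 bins × 30 = 180; used 140; unused 40.

40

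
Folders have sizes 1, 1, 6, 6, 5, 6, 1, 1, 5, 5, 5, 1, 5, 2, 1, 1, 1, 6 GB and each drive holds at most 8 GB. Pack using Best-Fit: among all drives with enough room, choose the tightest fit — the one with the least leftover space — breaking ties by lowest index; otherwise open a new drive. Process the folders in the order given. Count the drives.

Put 1 GB in drive 1; 7 GB remain.
Put 1 GB in drive 1; 6 GB remain.
Put 6 GB in drive 1; 0 GB remain.
Put 6 GB in drive 2; 2 GB remain.
Put 5 GB in drive 3; 3 GB remain.
Put 6 GB in drive 4; 2 GB remain.
Put 1 GB in drive 2; 1 GB remain.
Put 1 GB in drive 2; 0 GB remain.
Put 5 GB in drive 5; 3 GB remain.
Put 5 GB in drive 6; 3 GB remain.
Put 5 GB in drive 7; 3 GB remain.
Put 1 GB in drive 4; 1 GB remain.
Put 5 GB in drive 8; 3 GB remain.
Put 2 GB in drive 3; 1 GB remain.
Put 1 GB in drive 3; 0 GB remain.
Put 1 GB in drive 4; 0 GB remain.
Put 1 GB in drive 5; 2 GB remain.
Put 6 GB in drive 9; 2 GB remain.
Final drives: [1,1,6] [6,1,1] [5,2,1] [6,1,1] [5,1] [5] [5] [5] [6].

9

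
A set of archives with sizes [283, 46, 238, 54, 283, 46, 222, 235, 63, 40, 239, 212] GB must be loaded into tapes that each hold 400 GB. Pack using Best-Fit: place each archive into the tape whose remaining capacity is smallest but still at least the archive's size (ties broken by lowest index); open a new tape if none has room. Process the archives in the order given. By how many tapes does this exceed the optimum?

Best-Fit: [283,46,54] [238,40] [283,46,63] [222] [235] [239] [212] → 7 tapes.
7 archives exceed 200 GB (half the capacity), and no two of those can share a tape, so at least 7 tapes are needed.
So 7 is already optimal.

0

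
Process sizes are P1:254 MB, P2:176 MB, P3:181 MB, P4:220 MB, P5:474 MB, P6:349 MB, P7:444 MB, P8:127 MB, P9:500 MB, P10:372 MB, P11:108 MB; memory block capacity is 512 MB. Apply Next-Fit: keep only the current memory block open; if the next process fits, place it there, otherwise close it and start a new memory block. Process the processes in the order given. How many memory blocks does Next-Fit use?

memory block 1: place P1 (254 MB), 258 MB left
memory block 1: place P2 (176 MB), 82 MB left
memory block 2: place P3 (181 MB), 331 MB left
memory block 2: place P4 (220 MB), 111 MB left
memory block 3: place P5 (474 MB), 38 MB left
memory block 4: place P6 (349 MB), 163 MB left
memory block 5: place P7 (444 MB), 68 MB left
memory block 6: place P8 (127 MB), 385 MB left
memory block 7: place P9 (500 MB), 12 MB left
memory block 8: place P10 (372 MB), 140 MB left
memory block 8: place P11 (108 MB), 32 MB left

8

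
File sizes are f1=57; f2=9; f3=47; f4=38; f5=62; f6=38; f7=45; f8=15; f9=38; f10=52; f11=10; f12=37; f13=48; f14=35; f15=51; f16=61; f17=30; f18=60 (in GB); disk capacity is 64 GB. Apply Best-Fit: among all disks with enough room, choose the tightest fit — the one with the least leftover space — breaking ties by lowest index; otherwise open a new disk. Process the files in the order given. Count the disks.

Put f1 (57 GB) in disk 1; 7 GB remain.
Put f2 (9 GB) in disk 2; 55 GB remain.
Put f3 (47 GB) in disk 2; 8 GB remain.
Put f4 (38 GB) in disk 3; 26 GB remain.
Put f5 (62 GB) in disk 4; 2 GB remain.
Put f6 (38 GB) in disk 5; 26 GB remain.
Put f7 (45 GB) in disk 6; 19 GB remain.
Put f8 (15 GB) in disk 6; 4 GB remain.
Put f9 (38 GB) in disk 7; 26 GB remain.
Put f10 (52 GB) in disk 8; 12 GB remain.
Put f11 (10 GB) in disk 8; 2 GB remain.
Put f12 (37 GB) in disk 9; 27 GB remain.
Put f13 (48 GB) in disk 10; 16 GB remain.
Put f14 (35 GB) in disk 11; 29 GB remain.
Put f15 (51 GB) in disk 12; 13 GB remain.
Put f16 (61 GB) in disk 13; 3 GB remain.
Put f17 (30 GB) in disk 14; 34 GB remain.
Put f18 (60 GB) in disk 15; 4 GB remain.
Final disks: [57] [9,47] [38] [62] [38] [45,15] [38] [52,10] [37] [48] [35] [51] [61] [30] [60].

15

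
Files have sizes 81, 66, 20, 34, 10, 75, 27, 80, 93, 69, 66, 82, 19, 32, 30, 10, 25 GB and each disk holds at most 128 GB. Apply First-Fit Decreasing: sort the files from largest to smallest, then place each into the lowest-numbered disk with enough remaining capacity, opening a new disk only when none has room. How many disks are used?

Sorted descending: 93, 82, 81, 80, 75, 69, 66, 66, 34, 32, 30, 27, 25, 20, 19, 10, 10.
93 GB → disk 1 (remaining 35 GB)
82 GB → disk 2 (remaining 46 GB)
81 GB → disk 3 (remaining 47 GB)
80 GB → disk 4 (remaining 48 GB)
75 GB → disk 5 (remaining 53 GB)
69 GB → disk 6 (remaining 59 GB)
66 GB → disk 7 (remaining 62 GB)
66 GB → disk 8 (remaining 62 GB)
34 GB → disk 1 (remaining 1 GB)
32 GB → disk 2 (remaining 14 GB)
30 GB → disk 3 (remaining 17 GB)
27 GB → disk 4 (remaining 21 GB)
25 GB → disk 5 (remaining 28 GB)
20 GB → disk 4 (remaining 1 GB)
19 GB → disk 5 (remaining 9 GB)
10 GB → disk 2 (remaining 4 GB)
10 GB → disk 3 (remaining 7 GB)
Final disks: [93,34] [82,32,10] [81,30,10] [80,27,20] [75,25,19] [69] [66] [66].

8 disks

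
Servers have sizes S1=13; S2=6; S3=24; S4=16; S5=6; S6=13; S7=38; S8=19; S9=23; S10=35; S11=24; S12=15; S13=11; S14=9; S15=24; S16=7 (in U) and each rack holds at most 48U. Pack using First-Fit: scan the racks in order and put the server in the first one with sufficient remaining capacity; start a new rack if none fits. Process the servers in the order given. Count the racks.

Put S1 (13U) in rack 1; 35U remain.
Put S2 (6U) in rack 1; 29U remain.
Put S3 (24U) in rack 1; 5U remain.
Put S4 (16U) in rack 2; 32U remain.
Put S5 (6U) in rack 2; 26U remain.
Put S6 (13U) in rack 2; 13U remain.
Put S7 (38U) in rack 3; 10U remain.
Put S8 (19U) in rack 4; 29U remain.
Put S9 (23U) in rack 4; 6U remain.
Put S10 (35U) in rack 5; 13U remain.
Put S11 (24U) in rack 6; 24U remain.
Put S12 (15U) in rack 6; 9U remain.
Put S13 (11U) in rack 2; 2U remain.
Put S14 (9U) in rack 3; 1U remain.
Put S15 (24U) in rack 7; 24U remain.
Put S16 (7U) in rack 5; 6U remain.
Final racks: [13,6,24] [16,6,13,11] [38,9] [19,23] [35,7] [24,15] [24].

7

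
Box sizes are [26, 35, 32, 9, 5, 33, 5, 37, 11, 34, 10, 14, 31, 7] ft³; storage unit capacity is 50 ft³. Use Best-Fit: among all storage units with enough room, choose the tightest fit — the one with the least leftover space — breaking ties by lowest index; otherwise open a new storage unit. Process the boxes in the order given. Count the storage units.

Put 26 ft³ in storage unit 1; 24 ft³ remain.
Put 35 ft³ in storage unit 2; 15 ft³ remain.
Put 32 ft³ in storage unit 3; 18 ft³ remain.
Put 9 ft³ in storage unit 2; 6 ft³ remain.
Put 5 ft³ in storage unit 2; 1 ft³ remain.
Put 33 ft³ in storage unit 4; 17 ft³ remain.
Put 5 ft³ in storage unit 4; 12 ft³ remain.
Put 37 ft³ in storage unit 5; 13 ft³ remain.
Put 11 ft³ in storage unit 4; 1 ft³ remain.
Put 34 ft³ in storage unit 6; 16 ft³ remain.
Put 10 ft³ in storage unit 5; 3 ft³ remain.
Put 14 ft³ in storage unit 6; 2 ft³ remain.
Put 31 ft³ in storage unit 7; 19 ft³ remain.
Put 7 ft³ in storage unit 3; 11 ft³ remain.

7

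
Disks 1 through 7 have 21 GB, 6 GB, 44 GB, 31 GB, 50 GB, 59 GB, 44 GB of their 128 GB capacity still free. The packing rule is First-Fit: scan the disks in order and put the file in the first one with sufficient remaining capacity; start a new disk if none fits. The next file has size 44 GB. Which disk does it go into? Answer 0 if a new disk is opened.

Disks with room: disk 3 (44 GB), disk 5 (50 GB), disk 6 (59 GB), disk 7 (44 GB).
The first with room is disk 3.

3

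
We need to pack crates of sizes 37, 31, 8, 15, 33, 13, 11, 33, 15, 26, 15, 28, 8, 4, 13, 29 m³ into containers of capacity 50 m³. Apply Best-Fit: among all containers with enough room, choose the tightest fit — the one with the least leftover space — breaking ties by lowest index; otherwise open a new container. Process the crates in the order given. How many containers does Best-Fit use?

Put 37 m³ in container 1; 13 m³ remain.
Put 31 m³ in container 2; 19 m³ remain.
Put 8 m³ in container 1; 5 m³ remain.
Put 15 m³ in container 2; 4 m³ remain.
Put 33 m³ in container 3; 17 m³ remain.
Put 13 m³ in container 3; 4 m³ remain.
Put 11 m³ in container 4; 39 m³ remain.
Put 33 m³ in container 4; 6 m³ remain.
Put 15 m³ in container 5; 35 m³ remain.
Put 26 m³ in container 5; 9 m³ remain.
Put 15 m³ in container 6; 35 m³ remain.
Put 28 m³ in container 6; 7 m³ remain.
Put 8 m³ in container 5; 1 m³ remain.
Put 4 m³ in container 2; 0 m³ remain.
Put 13 m³ in container 7; 37 m³ remain.
Put 29 m³ in container 7; 8 m³ remain.

7 containers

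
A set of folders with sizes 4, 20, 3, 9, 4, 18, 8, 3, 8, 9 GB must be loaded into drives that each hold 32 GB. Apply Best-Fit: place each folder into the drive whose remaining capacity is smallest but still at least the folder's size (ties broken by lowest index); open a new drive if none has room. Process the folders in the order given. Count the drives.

3

drive 1: place 4 GB, 28 GB left
drive 1: place 20 GB, 8 GB left
drive 1: place 3 GB, 5 GB left
drive 2: place 9 GB, 23 GB left
drive 1: place 4 GB, 1 GB left
drive 2: place 18 GB, 5 GB left
drive 3: place 8 GB, 24 GB left
drive 2: place 3 GB, 2 GB left
drive 3: place 8 GB, 16 GB left
drive 3: place 9 GB, 7 GB left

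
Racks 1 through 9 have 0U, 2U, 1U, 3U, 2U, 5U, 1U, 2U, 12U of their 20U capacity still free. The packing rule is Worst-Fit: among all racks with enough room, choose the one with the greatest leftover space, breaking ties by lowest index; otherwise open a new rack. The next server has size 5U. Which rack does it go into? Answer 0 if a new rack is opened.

9

Racks with room: rack 6 (5U), rack 9 (12U).
Most room is rack 9 with 12U free.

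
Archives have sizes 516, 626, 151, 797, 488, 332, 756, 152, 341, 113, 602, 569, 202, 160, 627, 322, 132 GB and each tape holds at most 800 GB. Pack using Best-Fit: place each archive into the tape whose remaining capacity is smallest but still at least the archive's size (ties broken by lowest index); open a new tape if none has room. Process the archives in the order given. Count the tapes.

10 tapes

tape 1: place 516 GB, 284 GB left
tape 2: place 626 GB, 174 GB left
tape 2: place 151 GB, 23 GB left
tape 3: place 797 GB, 3 GB left
tape 4: place 488 GB, 312 GB left
tape 5: place 332 GB, 468 GB left
tape 6: place 756 GB, 44 GB left
tape 1: place 152 GB, 132 GB left
tape 5: place 341 GB, 127 GB left
tape 5: place 113 GB, 14 GB left
tape 7: place 602 GB, 198 GB left
tape 8: place 569 GB, 231 GB left
tape 8: place 202 GB, 29 GB left
tape 7: place 160 GB, 38 GB left
tape 9: place 627 GB, 173 GB left
tape 10: place 322 GB, 478 GB left
tape 1: place 132 GB, 0 GB left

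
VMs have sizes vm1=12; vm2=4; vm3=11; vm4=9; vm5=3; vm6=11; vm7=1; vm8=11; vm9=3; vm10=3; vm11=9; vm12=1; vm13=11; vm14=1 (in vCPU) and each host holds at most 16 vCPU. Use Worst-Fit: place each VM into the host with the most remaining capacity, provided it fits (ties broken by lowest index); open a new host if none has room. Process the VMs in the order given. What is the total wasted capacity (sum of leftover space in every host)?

22

vm1 (12 vCPU) → host 1 (remaining 4 vCPU)
vm2 (4 vCPU) → host 1 (remaining 0 vCPU)
vm3 (11 vCPU) → host 2 (remaining 5 vCPU)
vm4 (9 vCPU) → host 3 (remaining 7 vCPU)
vm5 (3 vCPU) → host 3 (remaining 4 vCPU)
vm6 (11 vCPU) → host 4 (remaining 5 vCPU)
vm7 (1 vCPU) → host 2 (remaining 4 vCPU)
vm8 (11 vCPU) → host 5 (remaining 5 vCPU)
vm9 (3 vCPU) → host 4 (remaining 2 vCPU)
vm10 (3 vCPU) → host 5 (remaining 2 vCPU)
vm11 (9 vCPU) → host 6 (remaining 7 vCPU)
vm12 (1 vCPU) → host 6 (remaining 6 vCPU)
vm13 (11 vCPU) → host 7 (remaining 5 vCPU)
vm14 (1 vCPU) → host 6 (remaining 5 vCPU)
7 hosts × 16 vCPU = 112 vCPU; used 90 vCPU; unused 22 vCPU.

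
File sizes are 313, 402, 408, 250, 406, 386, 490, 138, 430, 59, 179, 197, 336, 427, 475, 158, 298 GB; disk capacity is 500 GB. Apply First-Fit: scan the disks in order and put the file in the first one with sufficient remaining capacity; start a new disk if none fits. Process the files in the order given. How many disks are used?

disk 1: place 313 GB, 187 GB left
disk 2: place 402 GB, 98 GB left
disk 3: place 408 GB, 92 GB left
disk 4: place 250 GB, 250 GB left
disk 5: place 406 GB, 94 GB left
disk 6: place 386 GB, 114 GB left
disk 7: place 490 GB, 10 GB left
disk 1: place 138 GB, 49 GB left
disk 8: place 430 GB, 70 GB left
disk 2: place 59 GB, 39 GB left
disk 4: place 179 GB, 71 GB left
disk 9: place 197 GB, 303 GB left
disk 10: place 336 GB, 164 GB left
disk 11: place 427 GB, 73 GB left
disk 12: place 475 GB, 25 GB left
disk 9: place 158 GB, 145 GB left
disk 13: place 298 GB, 202 GB left
Final disks: [313,138] [402,59] [408] [250,179] [406] [386] [490] [430] [197,158] [336] [427] [475] [298].

13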